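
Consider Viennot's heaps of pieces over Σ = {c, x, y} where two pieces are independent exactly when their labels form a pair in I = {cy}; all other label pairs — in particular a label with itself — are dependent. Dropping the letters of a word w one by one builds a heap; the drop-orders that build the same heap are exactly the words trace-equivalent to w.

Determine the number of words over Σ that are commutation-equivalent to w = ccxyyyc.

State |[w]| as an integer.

4

0(c) covers ∅
1(c) covers 0:c
2(x) covers 1:c
3(y) covers 2:x
4(y) covers 3:y
5(y) covers 4:y
6(c) covers 2:x
floor of heap: 0:c
completions by unplaced set U, small U first (add the entries for U minus each lowest piece of U):
  |U|=1: {5}:1  {6}:1
  |U|=2: {4,5}:1  {5,6}:2
  |U|=3: {3,4,5}:1  {4,5,6}:3
  |U|=4: {3,4,5,6}:4
  |U|=5: {2,3,4,5,6}:4
  start at 0(c): 4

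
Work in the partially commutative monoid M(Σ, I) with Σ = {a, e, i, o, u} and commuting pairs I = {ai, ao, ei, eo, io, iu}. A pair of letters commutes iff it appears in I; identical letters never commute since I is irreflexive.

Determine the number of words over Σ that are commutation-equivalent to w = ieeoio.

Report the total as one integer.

90

piece 0:i — minimal
piece 1:e — minimal
piece 2:e rests on {1:e}
piece 3:o — minimal
piece 4:i rests on {0:i}
piece 5:o rests on {3:o}
minimal pieces: {0:i, 1:e, 3:o}
ways to finish when only these pieces remain (= sum over removing one remaining piece with nothing left below it):
  1 left: {2}→1  {4}→1  {5}→1
  2 left: {0,4}→1  {1,2}→1  {2,4}→2  {2,5}→2  {3,5}→1  {4,5}→2
  3 left: {0,2,4}→3  {0,4,5}→3  {1,2,4}→3  {1,2,5}→3  {2,3,5}→3  {2,4,5}→6  {3,4,5}→3
  4 left: {0,1,2,4}→6  {0,2,4,5}→12  {0,3,4,5}→6  {1,2,3,5}→6  {1,2,4,5}→12  {2,3,4,5}→12
  placing 0:i first → 30 extensions
  placing 1:e first → 30 extensions
  placing 3:o first → 30 extensions
total linear extensions = 90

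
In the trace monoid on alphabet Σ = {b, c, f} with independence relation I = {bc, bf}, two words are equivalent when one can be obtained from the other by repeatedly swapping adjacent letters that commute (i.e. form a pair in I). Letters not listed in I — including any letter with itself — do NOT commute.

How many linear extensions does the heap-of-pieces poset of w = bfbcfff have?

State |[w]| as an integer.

21

piece 0:b — minimal
piece 1:f — minimal
piece 2:b rests on {0:b}
piece 3:c rests on {1:f}
piece 4:f rests on {3:c}
piece 5:f rests on {4:f}
piece 6:f rests on {5:f}
minimal pieces: {0:b, 1:f}
ways to finish when only these pieces remain (= sum over removing one remaining piece with nothing left below it):
  1 left: {2}→1  {6}→1
  2 left: {0,2}→1  {2,6}→2  {5,6}→1
  3 left: {0,2,6}→3  {2,5,6}→3  {4,5,6}→1
  4 left: {0,2,5,6}→6  {2,4,5,6}→4  {3,4,5,6}→1
  5 left: {0,2,4,5,6}→10  {1,3,4,5,6}→1  {2,3,4,5,6}→5
  placing 0:b first → 6 extensions
  placing 1:f first → 15 extensions
total linear extensions = 21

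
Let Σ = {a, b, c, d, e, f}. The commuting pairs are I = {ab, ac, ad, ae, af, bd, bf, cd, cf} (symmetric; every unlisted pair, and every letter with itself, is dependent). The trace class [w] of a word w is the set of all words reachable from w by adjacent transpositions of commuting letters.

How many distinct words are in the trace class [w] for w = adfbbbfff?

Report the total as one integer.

piece 0:a — minimal
piece 1:d — minimal
piece 2:f rests on {1:d}
piece 3:b — minimal
piece 4:b rests on {3:b}
piece 5:b rests on {4:b}
piece 6:f rests on {2:f}
piece 7:f rests on {6:f}
piece 8:f rests on {7:f}
minimal pieces: {0:a, 1:d, 3:b}
ways to finish when only these pieces remain (= sum over removing one remaining piece with nothing left below it):
  1 left: {0}→1  {5}→1  {8}→1
  2 left: {0,5}→2  {0,8}→2  {4,5}→1  {5,8}→2  {7,8}→1
  3 left: {0,4,5}→3  {0,5,8}→6  {0,7,8}→3  {3,4,5}→1  {4,5,8}→3  {5,7,8}→3  {6,7,8}→1
  4 left: {0,3,4,5}→4  {0,4,5,8}→12  {0,5,7,8}→12  {0,6,7,8}→4  {2,6,7,8}→1  {3,4,5,8}→4  {4,5,7,8}→6  {5,6,7,8}→4
  5 left: {0,2,6,7,8}→5  {0,3,4,5,8}→20  {0,4,5,7,8}→30  {0,5,6,7,8}→20  {1,2,6,7,8}→1  {2,5,6,7,8}→5  {3,4,5,7,8}→10  {4,5,6,7,8}→10
  6 left: {0,1,2,6,7,8}→6  {0,2,5,6,7,8}→30  {0,3,4,5,7,8}→60  {0,4,5,6,7,8}→60  {1,2,5,6,7,8}→6  {2,4,5,6,7,8}→15  {3,4,5,6,7,8}→20
  7 left: {0,1,2,5,6,7,8}→42  {0,2,4,5,6,7,8}→105  {0,3,4,5,6,7,8}→140  {1,2,4,5,6,7,8}→21  {2,3,4,5,6,7,8}→35
  placing 0:a first → 56 extensions
  placing 1:d first → 280 extensions
  placing 3:b first → 168 extensions
total linear extensions = 504

504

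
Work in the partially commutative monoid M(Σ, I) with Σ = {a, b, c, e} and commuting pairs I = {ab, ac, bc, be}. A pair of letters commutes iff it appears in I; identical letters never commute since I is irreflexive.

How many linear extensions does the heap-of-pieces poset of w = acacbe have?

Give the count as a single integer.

36

piece 0:a — minimal
piece 1:c — minimal
piece 2:a rests on {0:a}
piece 3:c rests on {1:c}
piece 4:b — minimal
piece 5:e rests on {2:a, 3:c}
minimal pieces: {0:a, 1:c, 4:b}
ways to finish when only these pieces remain (= sum over removing one remaining piece with nothing left below it):
  1 left: {4}→1  {5}→1
  2 left: {2,5}→1  {3,5}→1  {4,5}→2
  3 left: {0,2,5}→1  {1,3,5}→1  {2,3,5}→2  {2,4,5}→3  {3,4,5}→3
  4 left: {0,2,3,5}→3  {0,2,4,5}→4  {1,2,3,5}→3  {1,3,4,5}→4  {2,3,4,5}→8
  placing 0:a first → 15 extensions
  placing 1:c first → 15 extensions
  placing 4:b first → 6 extensions
total linear extensions = 36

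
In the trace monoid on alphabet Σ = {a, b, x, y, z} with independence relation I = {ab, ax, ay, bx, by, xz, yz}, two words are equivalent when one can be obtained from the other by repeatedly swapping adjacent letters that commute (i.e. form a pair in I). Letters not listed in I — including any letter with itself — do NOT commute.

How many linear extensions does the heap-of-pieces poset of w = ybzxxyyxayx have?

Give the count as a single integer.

165

drop 0:y onto floor
drop 1:b onto floor
drop 2:z onto {1:b}
drop 3:x onto {0:y}
drop 4:x onto {3:x}
drop 5:y onto {4:x}
drop 6:y onto {5:y}
drop 7:x onto {6:y}
drop 8:a onto {2:z}
drop 9:y onto {7:x}
drop 10:x onto {9:y}
ground layer = {0:y, 1:b}
drop-orders for the pieces not yet dropped (sum over which currently-grounded one goes next):
  1 to go: {8} 1  {10} 1
  2 to go: {2,8} 1  {8,10} 2  {9,10} 1
  3 to go: {1,2,8} 1  {2,8,10} 3  {7,9,10} 1  {8,9,10} 3
  4 to go: {1,2,8,10} 4  {2,8,9,10} 6  {6,7,9,10} 1  {7,8,9,10} 4
  5 to go: {1,2,8,9,10} 10  {2,7,8,9,10} 10  {5,6,7,9,10} 1  {6,7,8,9,10} 5
  6 to go: {1,2,7,8,9,10} 20  {2,6,7,8,9,10} 15  {4,5,6,7,9,10} 1  {5,6,7,8,9,10} 6
  7 to go: {1,2,6,7,8,9,10} 35  {2,5,6,7,8,9,10} 21  {3,4,5,6,7,9,10} 1  {4,5,6,7,8,9,10} 7
  8 to go: {0,3,4,5,6,7,9,10} 1  {1,2,5,6,7,8,9,10} 56  {2,4,5,6,7,8,9,10} 28  {3,4,5,6,7,8,9,10} 8
  9 to go: {0,3,4,5,6,7,8,9,10} 9  {1,2,4,5,6,7,8,9,10} 84  {2,3,4,5,6,7,8,9,10} 36
  if 0:y drops first: 120 orders
  if 1:b drops first: 45 orders
heap linearizations: 165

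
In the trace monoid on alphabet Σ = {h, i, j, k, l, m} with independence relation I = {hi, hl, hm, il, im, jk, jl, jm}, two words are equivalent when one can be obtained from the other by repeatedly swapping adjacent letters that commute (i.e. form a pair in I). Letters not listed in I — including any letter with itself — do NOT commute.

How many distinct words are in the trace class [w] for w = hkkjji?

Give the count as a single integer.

#0=h has no predecessor
#1=k depends on [0:h]
#2=k depends on [1:k]
#3=j depends on [0:h]
#4=j depends on [3:j]
#5=i depends on [2:k, 4:j]
sources: [0:h]
N(rest) = Σ N(rest − s) over sources s of rest; N(one piece) = 1:
  size 1 → [5]=1
  size 2 → [2,5]=1  [4,5]=1
  size 3 → [1,2,5]=1  [2,4,5]=2  [3,4,5]=1
  size 4 → [1,2,4,5]=3  [2,3,4,5]=3
  first=0(h) contributes 6

6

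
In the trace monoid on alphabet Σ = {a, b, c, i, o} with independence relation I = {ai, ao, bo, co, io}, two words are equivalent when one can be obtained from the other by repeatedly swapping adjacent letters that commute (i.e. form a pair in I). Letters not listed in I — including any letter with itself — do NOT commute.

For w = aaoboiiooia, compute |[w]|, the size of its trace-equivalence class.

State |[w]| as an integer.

1320

0(a) covers ∅
1(a) covers 0:a
2(o) covers ∅
3(b) covers 1:a
4(o) covers 2:o
5(i) covers 3:b
6(i) covers 5:i
7(o) covers 4:o
8(o) covers 7:o
9(i) covers 6:i
10(a) covers 3:b
floor of heap: 0:a, 2:o
completions by unplaced set U, small U first (add the entries for U minus each lowest piece of U):
  |U|=1: {8}:1  {9}:1  {10}:1
  |U|=2: {6,9}:1  {7,8}:1  {8,9}:2  {8,10}:2  {9,10}:2
  |U|=3: {4,7,8}:1  {5,6,9}:1  {6,8,9}:3  {6,9,10}:3  {7,8,9}:3  {7,8,10}:3  {8,9,10}:6
  |U|=4: {2,4,7,8}:1  {4,7,8,9}:4  {4,7,8,10}:4  {5,6,8,9}:4  {5,6,9,10}:4  {6,7,8,9}:6  {6,8,9,10}:12  {7,8,9,10}:12
  |U|=5: {2,4,7,8,9}:5  {2,4,7,8,10}:5  {3,5,6,9,10}:4  {4,6,7,8,9}:10  {4,7,8,9,10}:20  {5,6,7,8,9}:10  {5,6,8,9,10}:20  {6,7,8,9,10}:30
  |U|=6: {1,3,5,6,9,10}:4  {2,4,6,7,8,9}:15  {2,4,7,8,9,10}:30  {3,5,6,8,9,10}:24  {4,5,6,7,8,9}:20  {4,6,7,8,9,10}:60  {5,6,7,8,9,10}:60
  |U|=7: {0,1,3,5,6,9,10}:4  {1,3,5,6,8,9,10}:28  {2,4,5,6,7,8,9}:35  {2,4,6,7,8,9,10}:105  {3,5,6,7,8,9,10}:84  {4,5,6,7,8,9,10}:140
  |U|=8: {0,1,3,5,6,8,9,10}:32  {1,3,5,6,7,8,9,10}:112  {2,4,5,6,7,8,9,10}:280  {3,4,5,6,7,8,9,10}:224
  |U|=9: {0,1,3,5,6,7,8,9,10}:144  {1,3,4,5,6,7,8,9,10}:336  {2,3,4,5,6,7,8,9,10}:504
  start at 0(a): 840
  start at 2(o): 480
sum over floor = 1320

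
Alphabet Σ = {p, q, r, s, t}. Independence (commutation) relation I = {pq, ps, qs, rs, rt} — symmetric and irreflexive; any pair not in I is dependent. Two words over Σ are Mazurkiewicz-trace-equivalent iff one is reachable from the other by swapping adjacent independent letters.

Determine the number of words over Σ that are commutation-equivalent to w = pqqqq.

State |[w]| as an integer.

drop 0:p onto floor
drop 1:q onto floor
drop 2:q onto {1:q}
drop 3:q onto {2:q}
drop 4:q onto {3:q}
ground layer = {0:p, 1:q}
drop-orders for the pieces not yet dropped (sum over which currently-grounded one goes next):
  1 to go: {0} 1  {4} 1
  2 to go: {0,4} 2  {3,4} 1
  3 to go: {0,3,4} 3  {2,3,4} 1
  if 0:p drops first: 1 orders
  if 1:q drops first: 4 orders
heap linearizations: 5

5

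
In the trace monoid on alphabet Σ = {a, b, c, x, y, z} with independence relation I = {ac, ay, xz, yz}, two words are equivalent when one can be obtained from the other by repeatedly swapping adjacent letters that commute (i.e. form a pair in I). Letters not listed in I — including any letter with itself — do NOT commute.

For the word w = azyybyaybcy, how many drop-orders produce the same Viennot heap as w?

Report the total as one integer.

drop 0:a onto floor
drop 1:z onto {0:a}
drop 2:y onto floor
drop 3:y onto {2:y}
drop 4:b onto {1:z, 3:y}
drop 5:y onto {4:b}
drop 6:a onto {4:b}
drop 7:y onto {5:y}
drop 8:b onto {6:a, 7:y}
drop 9:c onto {8:b}
drop 10:y onto {9:c}
ground layer = {0:a, 2:y}
drop-orders for the pieces not yet dropped (sum over which currently-grounded one goes next):
  1 to go: {10} 1
  2 to go: {9,10} 1
  3 to go: {8,9,10} 1
  4 to go: {6,8,9,10} 1  {7,8,9,10} 1
  5 to go: {5,7,8,9,10} 1  {6,7,8,9,10} 2
  6 to go: {5,6,7,8,9,10} 3
  7 to go: {4,5,6,7,8,9,10} 3
  8 to go: {1,4,5,6,7,8,9,10} 3  {3,4,5,6,7,8,9,10} 3
  9 to go: {0,1,4,5,6,7,8,9,10} 3  {1,3,4,5,6,7,8,9,10} 6  {2,3,4,5,6,7,8,9,10} 3
  if 0:a drops first: 9 orders
  if 2:y drops first: 9 orders
heap linearizations: 18

18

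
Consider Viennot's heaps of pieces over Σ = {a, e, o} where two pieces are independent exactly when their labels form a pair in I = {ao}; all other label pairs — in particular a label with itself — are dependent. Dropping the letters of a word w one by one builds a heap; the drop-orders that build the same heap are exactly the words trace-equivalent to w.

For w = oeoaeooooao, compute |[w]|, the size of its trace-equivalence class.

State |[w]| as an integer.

12

0(o) covers ∅
1(e) covers 0:o
2(o) covers 1:e
3(a) covers 1:e
4(e) covers 2:o, 3:a
5(o) covers 4:e
6(o) covers 5:o
7(o) covers 6:o
8(o) covers 7:o
9(a) covers 4:e
10(o) covers 8:o
floor of heap: 0:o
completions by unplaced set U, small U first (add the entries for U minus each lowest piece of U):
  |U|=1: {9}:1  {10}:1
  |U|=2: {8,10}:1  {9,10}:2
  |U|=3: {7,8,10}:1  {8,9,10}:3
  |U|=4: {6,7,8,10}:1  {7,8,9,10}:4
  |U|=5: {5,6,7,8,10}:1  {6,7,8,9,10}:5
  |U|=6: {5,6,7,8,9,10}:6
  |U|=7: {4,5,6,7,8,9,10}:6
  |U|=8: {2,4,5,6,7,8,9,10}:6  {3,4,5,6,7,8,9,10}:6
  |U|=9: {2,3,4,5,6,7,8,9,10}:12
  start at 0(o): 12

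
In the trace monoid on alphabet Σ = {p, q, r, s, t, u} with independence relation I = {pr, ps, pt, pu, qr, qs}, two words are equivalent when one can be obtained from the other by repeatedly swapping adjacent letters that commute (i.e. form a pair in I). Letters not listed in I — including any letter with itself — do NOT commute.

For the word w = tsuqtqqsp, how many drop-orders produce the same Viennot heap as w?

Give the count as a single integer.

4

drop 0:t onto floor
drop 1:s onto {0:t}
drop 2:u onto {1:s}
drop 3:q onto {2:u}
drop 4:t onto {3:q}
drop 5:q onto {4:t}
drop 6:q onto {5:q}
drop 7:s onto {4:t}
drop 8:p onto {6:q}
ground layer = {0:t}
drop-orders for the pieces not yet dropped (sum over which currently-grounded one goes next):
  1 to go: {7} 1  {8} 1
  2 to go: {6,8} 1  {7,8} 2
  3 to go: {5,6,8} 1  {6,7,8} 3
  4 to go: {5,6,7,8} 4
  5 to go: {4,5,6,7,8} 4
  6 to go: {3,4,5,6,7,8} 4
  7 to go: {2,3,4,5,6,7,8} 4
  if 0:t drops first: 4 orders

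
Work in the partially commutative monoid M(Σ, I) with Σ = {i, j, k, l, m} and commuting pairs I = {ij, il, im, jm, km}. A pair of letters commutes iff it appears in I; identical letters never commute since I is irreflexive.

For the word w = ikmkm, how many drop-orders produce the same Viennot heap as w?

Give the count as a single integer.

0(i) covers ∅
1(k) covers 0:i
2(m) covers ∅
3(k) covers 1:k
4(m) covers 2:m
floor of heap: 0:i, 2:m
completions by unplaced set U, small U first (add the entries for U minus each lowest piece of U):
  |U|=1: {3}:1  {4}:1
  |U|=2: {1,3}:1  {2,4}:1  {3,4}:2
  |U|=3: {0,1,3}:1  {1,3,4}:3  {2,3,4}:3
  start at 0(i): 6
  start at 2(m): 4
sum over floor = 10

10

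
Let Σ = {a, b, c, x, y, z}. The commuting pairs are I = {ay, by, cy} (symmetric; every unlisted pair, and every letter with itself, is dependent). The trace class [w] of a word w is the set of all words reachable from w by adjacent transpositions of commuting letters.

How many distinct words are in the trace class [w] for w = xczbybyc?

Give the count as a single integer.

drop 0:x onto floor
drop 1:c onto {0:x}
drop 2:z onto {1:c}
drop 3:b onto {2:z}
drop 4:y onto {2:z}
drop 5:b onto {3:b}
drop 6:y onto {4:y}
drop 7:c onto {5:b}
ground layer = {0:x}
drop-orders for the pieces not yet dropped (sum over which currently-grounded one goes next):
  1 to go: {6} 1  {7} 1
  2 to go: {4,6} 1  {5,7} 1  {6,7} 2
  3 to go: {3,5,7} 1  {4,6,7} 3  {5,6,7} 3
  4 to go: {3,5,6,7} 4  {4,5,6,7} 6
  5 to go: {3,4,5,6,7} 10
  6 to go: {2,3,4,5,6,7} 10
  if 0:x drops first: 10 orders

10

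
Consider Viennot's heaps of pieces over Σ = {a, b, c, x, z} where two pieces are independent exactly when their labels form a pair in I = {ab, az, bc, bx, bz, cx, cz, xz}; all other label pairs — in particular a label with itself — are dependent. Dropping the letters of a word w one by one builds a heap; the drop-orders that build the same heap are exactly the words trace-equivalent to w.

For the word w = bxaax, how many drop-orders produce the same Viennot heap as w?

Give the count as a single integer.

5

0(b) covers ∅
1(x) covers ∅
2(a) covers 1:x
3(a) covers 2:a
4(x) covers 3:a
floor of heap: 0:b, 1:x
completions by unplaced set U, small U first (add the entries for U minus each lowest piece of U):
  |U|=1: {0}:1  {4}:1
  |U|=2: {0,4}:2  {3,4}:1
  |U|=3: {0,3,4}:3  {2,3,4}:1
  start at 0(b): 1
  start at 1(x): 4
sum over floor = 5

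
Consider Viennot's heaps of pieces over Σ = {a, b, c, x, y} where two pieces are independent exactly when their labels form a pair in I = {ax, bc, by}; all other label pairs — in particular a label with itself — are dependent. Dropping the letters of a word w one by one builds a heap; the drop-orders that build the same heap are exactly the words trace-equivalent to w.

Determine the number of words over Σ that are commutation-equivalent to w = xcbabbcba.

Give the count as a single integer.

8

#0=x has no predecessor
#1=c depends on [0:x]
#2=b depends on [0:x]
#3=a depends on [1:c, 2:b]
#4=b depends on [3:a]
#5=b depends on [4:b]
#6=c depends on [3:a]
#7=b depends on [5:b]
#8=a depends on [6:c, 7:b]
sources: [0:x]
N(rest) = Σ N(rest − s) over sources s of rest; N(one piece) = 1:
  size 1 → [8]=1
  size 2 → [6,8]=1  [7,8]=1
  size 3 → [5,7,8]=1  [6,7,8]=2
  size 4 → [4,5,7,8]=1  [5,6,7,8]=3
  size 5 → [4,5,6,7,8]=4
  size 6 → [3,4,5,6,7,8]=4
  size 7 → [1,3,4,5,6,7,8]=4  [2,3,4,5,6,7,8]=4
  first=0(x) contributes 8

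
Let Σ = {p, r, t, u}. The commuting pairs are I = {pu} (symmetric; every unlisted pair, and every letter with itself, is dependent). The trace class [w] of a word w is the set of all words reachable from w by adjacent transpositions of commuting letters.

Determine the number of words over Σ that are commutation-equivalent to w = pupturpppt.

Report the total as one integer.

piece 0:p — minimal
piece 1:u — minimal
piece 2:p rests on {0:p}
piece 3:t rests on {1:u, 2:p}
piece 4:u rests on {3:t}
piece 5:r rests on {4:u}
piece 6:p rests on {5:r}
piece 7:p rests on {6:p}
piece 8:p rests on {7:p}
piece 9:t rests on {8:p}
minimal pieces: {0:p, 1:u}
ways to finish when only these pieces remain (= sum over removing one remaining piece with nothing left below it):
  1 left: {9}→1
  2 left: {8,9}→1
  3 left: {7,8,9}→1
  4 left: {6,7,8,9}→1
  5 left: {5,6,7,8,9}→1
  6 left: {4,5,6,7,8,9}→1
  7 left: {3,4,5,6,7,8,9}→1
  8 left: {1,3,4,5,6,7,8,9}→1  {2,3,4,5,6,7,8,9}→1
  placing 0:p first → 2 extensions
  placing 1:u first → 1 extensions
total linear extensions = 3

3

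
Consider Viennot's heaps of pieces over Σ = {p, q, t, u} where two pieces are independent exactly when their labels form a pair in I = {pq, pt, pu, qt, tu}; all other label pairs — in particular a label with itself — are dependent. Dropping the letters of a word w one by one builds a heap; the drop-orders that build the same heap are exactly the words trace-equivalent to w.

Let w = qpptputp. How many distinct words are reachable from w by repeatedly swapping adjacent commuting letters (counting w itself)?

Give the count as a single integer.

420

drop 0:q onto floor
drop 1:p onto floor
drop 2:p onto {1:p}
drop 3:t onto floor
drop 4:p onto {2:p}
drop 5:u onto {0:q}
drop 6:t onto {3:t}
drop 7:p onto {4:p}
ground layer = {0:q, 1:p, 3:t}
drop-orders for the pieces not yet dropped (sum over which currently-grounded one goes next):
  1 to go: {5} 1  {6} 1  {7} 1
  2 to go: {0,5} 1  {3,6} 1  {4,7} 1  {5,6} 2  {5,7} 2  {6,7} 2
  3 to go: {0,5,6} 3  {0,5,7} 3  {2,4,7} 1  {3,5,6} 3  {3,6,7} 3  {4,5,7} 3  {4,6,7} 3  {5,6,7} 6
  4 to go: {0,3,5,6} 6  {0,4,5,7} 6  {0,5,6,7} 12  {1,2,4,7} 1  {2,4,5,7} 4  {2,4,6,7} 4  {3,4,6,7} 6  {3,5,6,7} 12  {4,5,6,7} 12
  5 to go: {0,2,4,5,7} 10  {0,3,5,6,7} 30  {0,4,5,6,7} 30  {1,2,4,5,7} 5  {1,2,4,6,7} 5  {2,3,4,6,7} 10  {2,4,5,6,7} 20  {3,4,5,6,7} 30
  6 to go: {0,1,2,4,5,7} 15  {0,2,4,5,6,7} 60  {0,3,4,5,6,7} 90  {1,2,3,4,6,7} 15  {1,2,4,5,6,7} 30  {2,3,4,5,6,7} 60
  if 0:q drops first: 105 orders
  if 1:p drops first: 210 orders
  if 3:t drops first: 105 orders
heap linearizations: 420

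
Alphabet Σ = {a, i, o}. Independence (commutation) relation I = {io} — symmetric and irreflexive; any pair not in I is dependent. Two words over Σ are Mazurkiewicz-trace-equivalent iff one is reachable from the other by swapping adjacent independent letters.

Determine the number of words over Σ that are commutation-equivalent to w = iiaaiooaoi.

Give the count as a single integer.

6

#0=i has no predecessor
#1=i depends on [0:i]
#2=a depends on [1:i]
#3=a depends on [2:a]
#4=i depends on [3:a]
#5=o depends on [3:a]
#6=o depends on [5:o]
#7=a depends on [4:i, 6:o]
#8=o depends on [7:a]
#9=i depends on [7:a]
sources: [0:i]
N(rest) = Σ N(rest − s) over sources s of rest; N(one piece) = 1:
  size 1 → [8]=1  [9]=1
  size 2 → [8,9]=2
  size 3 → [7,8,9]=2
  size 4 → [4,7,8,9]=2  [6,7,8,9]=2
  size 5 → [4,6,7,8,9]=4  [5,6,7,8,9]=2
  size 6 → [4,5,6,7,8,9]=6
  size 7 → [3,4,5,6,7,8,9]=6
  size 8 → [2,3,4,5,6,7,8,9]=6
  first=0(i) contributes 6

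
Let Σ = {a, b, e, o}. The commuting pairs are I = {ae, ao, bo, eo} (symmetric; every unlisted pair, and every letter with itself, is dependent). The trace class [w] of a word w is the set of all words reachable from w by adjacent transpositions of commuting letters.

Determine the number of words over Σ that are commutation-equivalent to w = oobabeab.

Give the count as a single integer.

0(o) covers ∅
1(o) covers 0:o
2(b) covers ∅
3(a) covers 2:b
4(b) covers 3:a
5(e) covers 4:b
6(a) covers 4:b
7(b) covers 5:e, 6:a
floor of heap: 0:o, 2:b
completions by unplaced set U, small U first (add the entries for U minus each lowest piece of U):
  |U|=1: {1}:1  {7}:1
  |U|=2: {0,1}:1  {1,7}:2  {5,7}:1  {6,7}:1
  |U|=3: {0,1,7}:3  {1,5,7}:3  {1,6,7}:3  {5,6,7}:2
  |U|=4: {0,1,5,7}:6  {0,1,6,7}:6  {1,5,6,7}:8  {4,5,6,7}:2
  |U|=5: {0,1,5,6,7}:20  {1,4,5,6,7}:10  {3,4,5,6,7}:2
  |U|=6: {0,1,4,5,6,7}:30  {1,3,4,5,6,7}:12  {2,3,4,5,6,7}:2
  start at 0(o): 14
  start at 2(b): 42
sum over floor = 56

56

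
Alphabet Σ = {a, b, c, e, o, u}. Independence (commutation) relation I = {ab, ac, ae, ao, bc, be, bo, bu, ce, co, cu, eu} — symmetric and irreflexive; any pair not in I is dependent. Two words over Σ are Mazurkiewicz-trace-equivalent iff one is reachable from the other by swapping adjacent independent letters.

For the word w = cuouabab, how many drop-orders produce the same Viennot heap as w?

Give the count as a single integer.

piece 0:c — minimal
piece 1:u — minimal
piece 2:o rests on {1:u}
piece 3:u rests on {2:o}
piece 4:a rests on {3:u}
piece 5:b — minimal
piece 6:a rests on {4:a}
piece 7:b rests on {5:b}
minimal pieces: {0:c, 1:u, 5:b}
ways to finish when only these pieces remain (= sum over removing one remaining piece with nothing left below it):
  1 left: {0}→1  {6}→1  {7}→1
  2 left: {0,6}→2  {0,7}→2  {4,6}→1  {5,7}→1  {6,7}→2
  3 left: {0,4,6}→3  {0,5,7}→3  {0,6,7}→6  {3,4,6}→1  {4,6,7}→3  {5,6,7}→3
  4 left: {0,3,4,6}→4  {0,4,6,7}→12  {0,5,6,7}→12  {2,3,4,6}→1  {3,4,6,7}→4  {4,5,6,7}→6
  5 left: {0,2,3,4,6}→5  {0,3,4,6,7}→20  {0,4,5,6,7}→30  {1,2,3,4,6}→1  {2,3,4,6,7}→5  {3,4,5,6,7}→10
  6 left: {0,1,2,3,4,6}→6  {0,2,3,4,6,7}→30  {0,3,4,5,6,7}→60  {1,2,3,4,6,7}→6  {2,3,4,5,6,7}→15
  placing 0:c first → 21 extensions
  placing 1:u first → 105 extensions
  placing 5:b first → 42 extensions
total linear extensions = 168

168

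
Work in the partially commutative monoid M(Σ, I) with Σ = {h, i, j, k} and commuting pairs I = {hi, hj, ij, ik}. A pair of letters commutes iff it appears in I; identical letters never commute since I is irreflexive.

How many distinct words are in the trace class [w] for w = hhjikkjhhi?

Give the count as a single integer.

405

drop 0:h onto floor
drop 1:h onto {0:h}
drop 2:j onto floor
drop 3:i onto floor
drop 4:k onto {1:h, 2:j}
drop 5:k onto {4:k}
drop 6:j onto {5:k}
drop 7:h onto {5:k}
drop 8:h onto {7:h}
drop 9:i onto {3:i}
ground layer = {0:h, 2:j, 3:i}
drop-orders for the pieces not yet dropped (sum over which currently-grounded one goes next):
  1 to go: {6} 1  {8} 1  {9} 1
  2 to go: {3,9} 1  {6,8} 2  {6,9} 2  {7,8} 1  {8,9} 2
  3 to go: {3,6,9} 3  {3,8,9} 3  {6,7,8} 3  {6,8,9} 6  {7,8,9} 3
  4 to go: {3,6,8,9} 12  {3,7,8,9} 6  {5,6,7,8} 3  {6,7,8,9} 12
  5 to go: {3,6,7,8,9} 30  {4,5,6,7,8} 3  {5,6,7,8,9} 15
  6 to go: {1,4,5,6,7,8} 3  {2,4,5,6,7,8} 3  {3,5,6,7,8,9} 45  {4,5,6,7,8,9} 18
  7 to go: {0,1,4,5,6,7,8} 3  {1,2,4,5,6,7,8} 6  {1,4,5,6,7,8,9} 21  {2,4,5,6,7,8,9} 21  {3,4,5,6,7,8,9} 63
  8 to go: {0,1,2,4,5,6,7,8} 9  {0,1,4,5,6,7,8,9} 24  {1,2,4,5,6,7,8,9} 48  {1,3,4,5,6,7,8,9} 84  {2,3,4,5,6,7,8,9} 84
  if 0:h drops first: 216 orders
  if 2:j drops first: 108 orders
  if 3:i drops first: 81 orders
heap linearizations: 405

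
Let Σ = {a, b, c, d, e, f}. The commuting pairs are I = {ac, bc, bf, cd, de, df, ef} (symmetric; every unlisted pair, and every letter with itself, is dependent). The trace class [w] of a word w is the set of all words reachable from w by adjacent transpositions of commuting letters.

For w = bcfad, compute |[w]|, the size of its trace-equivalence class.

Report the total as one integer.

3

#0=b has no predecessor
#1=c has no predecessor
#2=f depends on [1:c]
#3=a depends on [0:b, 2:f]
#4=d depends on [3:a]
sources: [0:b, 1:c]
N(rest) = Σ N(rest − s) over sources s of rest; N(one piece) = 1:
  size 1 → [4]=1
  size 2 → [3,4]=1
  size 3 → [0,3,4]=1  [2,3,4]=1
  first=0(b) contributes 1
  first=1(c) contributes 2
|[w]| = 3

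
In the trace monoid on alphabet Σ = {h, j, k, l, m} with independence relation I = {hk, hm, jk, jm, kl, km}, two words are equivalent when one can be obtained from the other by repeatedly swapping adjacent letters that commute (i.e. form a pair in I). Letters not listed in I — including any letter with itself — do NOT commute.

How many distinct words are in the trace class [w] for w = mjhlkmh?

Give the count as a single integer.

42

#0=m has no predecessor
#1=j has no predecessor
#2=h depends on [1:j]
#3=l depends on [0:m, 2:h]
#4=k has no predecessor
#5=m depends on [3:l]
#6=h depends on [3:l]
sources: [0:m, 1:j, 4:k]
N(rest) = Σ N(rest − s) over sources s of rest; N(one piece) = 1:
  size 1 → [4]=1  [5]=1  [6]=1
  size 2 → [4,5]=2  [4,6]=2  [5,6]=2
  size 3 → [3,5,6]=2  [4,5,6]=6
  size 4 → [0,3,5,6]=2  [2,3,5,6]=2  [3,4,5,6]=8
  size 5 → [0,2,3,5,6]=4  [0,3,4,5,6]=10  [1,2,3,5,6]=2  [2,3,4,5,6]=10
  first=0(m) contributes 12
  first=1(j) contributes 24
  first=4(k) contributes 6
|[w]| = 42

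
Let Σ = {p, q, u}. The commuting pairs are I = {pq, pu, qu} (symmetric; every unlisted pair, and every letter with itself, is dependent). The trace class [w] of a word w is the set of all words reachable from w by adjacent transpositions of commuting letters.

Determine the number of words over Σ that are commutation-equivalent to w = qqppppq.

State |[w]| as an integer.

drop 0:q onto floor
drop 1:q onto {0:q}
drop 2:p onto floor
drop 3:p onto {2:p}
drop 4:p onto {3:p}
drop 5:p onto {4:p}
drop 6:q onto {1:q}
ground layer = {0:q, 2:p}
drop-orders for the pieces not yet dropped (sum over which currently-grounded one goes next):
  1 to go: {5} 1  {6} 1
  2 to go: {1,6} 1  {4,5} 1  {5,6} 2
  3 to go: {0,1,6} 1  {1,5,6} 3  {3,4,5} 1  {4,5,6} 3
  4 to go: {0,1,5,6} 4  {1,4,5,6} 6  {2,3,4,5} 1  {3,4,5,6} 4
  5 to go: {0,1,4,5,6} 10  {1,3,4,5,6} 10  {2,3,4,5,6} 5
  if 0:q drops first: 15 orders
  if 2:p drops first: 20 orders
heap linearizations: 35

35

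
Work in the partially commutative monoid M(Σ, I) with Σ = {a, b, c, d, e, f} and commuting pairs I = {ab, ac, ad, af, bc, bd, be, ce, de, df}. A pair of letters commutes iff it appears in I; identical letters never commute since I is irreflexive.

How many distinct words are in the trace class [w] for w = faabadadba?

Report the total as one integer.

piece 0:f — minimal
piece 1:a — minimal
piece 2:a rests on {1:a}
piece 3:b rests on {0:f}
piece 4:a rests on {2:a}
piece 5:d — minimal
piece 6:a rests on {4:a}
piece 7:d rests on {5:d}
piece 8:b rests on {3:b}
piece 9:a rests on {6:a}
minimal pieces: {0:f, 1:a, 5:d}
ways to finish when only these pieces remain (= sum over removing one remaining piece with nothing left below it):
  1 left: {7}→1  {8}→1  {9}→1
  2 left: {3,8}→1  {5,7}→1  {6,9}→1  {7,8}→2  {7,9}→2  {8,9}→2
  3 left: {0,3,8}→1  {3,7,8}→3  {3,8,9}→3  {4,6,9}→1  {5,7,8}→3  {5,7,9}→3  {6,7,9}→3  {6,8,9}→3  {7,8,9}→6
  4 left: {0,3,7,8}→4  {0,3,8,9}→4  {2,4,6,9}→1  {3,5,7,8}→6  {3,6,8,9}→6  {3,7,8,9}→12  {4,6,7,9}→4  {4,6,8,9}→4  {5,6,7,9}→6  {5,7,8,9}→12  {6,7,8,9}→12
  5 left: {0,3,5,7,8}→10  {0,3,6,8,9}→10  {0,3,7,8,9}→20  {1,2,4,6,9}→1  {2,4,6,7,9}→5  {2,4,6,8,9}→5  {3,4,6,8,9}→10  {3,5,7,8,9}→30  {3,6,7,8,9}→30  {4,5,6,7,9}→10  {4,6,7,8,9}→20  {5,6,7,8,9}→30
  6 left: {0,3,4,6,8,9}→20  {0,3,5,7,8,9}→60  {0,3,6,7,8,9}→60  {1,2,4,6,7,9}→6  {1,2,4,6,8,9}→6  {2,3,4,6,8,9}→15  {2,4,5,6,7,9}→15  {2,4,6,7,8,9}→30  {3,4,6,7,8,9}→60  {3,5,6,7,8,9}→90  {4,5,6,7,8,9}→60
  7 left: {0,2,3,4,6,8,9}→35  {0,3,4,6,7,8,9}→140  {0,3,5,6,7,8,9}→210  {1,2,3,4,6,8,9}→21  {1,2,4,5,6,7,9}→21  {1,2,4,6,7,8,9}→42  {2,3,4,6,7,8,9}→105  {2,4,5,6,7,8,9}→105  {3,4,5,6,7,8,9}→210
  8 left: {0,1,2,3,4,6,8,9}→56  {0,2,3,4,6,7,8,9}→280  {0,3,4,5,6,7,8,9}→560  {1,2,3,4,6,7,8,9}→168  {1,2,4,5,6,7,8,9}→168  {2,3,4,5,6,7,8,9}→420
  placing 0:f first → 756 extensions
  placing 1:a first → 1260 extensions
  placing 5:d first → 504 extensions
total linear extensions = 2520

2520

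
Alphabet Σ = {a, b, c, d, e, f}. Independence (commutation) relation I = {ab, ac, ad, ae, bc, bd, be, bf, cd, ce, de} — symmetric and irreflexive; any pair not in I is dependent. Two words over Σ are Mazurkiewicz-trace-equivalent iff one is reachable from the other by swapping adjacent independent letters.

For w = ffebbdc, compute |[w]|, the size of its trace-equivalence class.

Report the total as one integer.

126

#0=f has no predecessor
#1=f depends on [0:f]
#2=e depends on [1:f]
#3=b has no predecessor
#4=b depends on [3:b]
#5=d depends on [1:f]
#6=c depends on [1:f]
sources: [0:f, 3:b]
N(rest) = Σ N(rest − s) over sources s of rest; N(one piece) = 1:
  size 1 → [2]=1  [4]=1  [5]=1  [6]=1
  size 2 → [2,4]=2  [2,5]=2  [2,6]=2  [3,4]=1  [4,5]=2  [4,6]=2  [5,6]=2
  size 3 → [2,3,4]=3  [2,4,5]=6  [2,4,6]=6  [2,5,6]=6  [3,4,5]=3  [3,4,6]=3  [4,5,6]=6
  size 4 → [1,2,5,6]=6  [2,3,4,5]=12  [2,3,4,6]=12  [2,4,5,6]=24  [3,4,5,6]=12
  size 5 → [0,1,2,5,6]=6  [1,2,4,5,6]=30  [2,3,4,5,6]=60
  first=0(f) contributes 90
  first=3(b) contributes 36
|[w]| = 126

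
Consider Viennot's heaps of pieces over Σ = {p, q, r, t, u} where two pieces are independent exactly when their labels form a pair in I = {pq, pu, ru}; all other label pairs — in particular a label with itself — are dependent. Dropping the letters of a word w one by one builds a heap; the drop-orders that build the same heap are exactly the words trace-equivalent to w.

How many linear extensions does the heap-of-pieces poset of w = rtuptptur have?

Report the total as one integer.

piece 0:r — minimal
piece 1:t rests on {0:r}
piece 2:u rests on {1:t}
piece 3:p rests on {1:t}
piece 4:t rests on {2:u, 3:p}
piece 5:p rests on {4:t}
piece 6:t rests on {5:p}
piece 7:u rests on {6:t}
piece 8:r rests on {6:t}
minimal pieces: {0:r}
ways to finish when only these pieces remain (= sum over removing one remaining piece with nothing left below it):
  1 left: {7}→1  {8}→1
  2 left: {7,8}→2
  3 left: {6,7,8}→2
  4 left: {5,6,7,8}→2
  5 left: {4,5,6,7,8}→2
  6 left: {2,4,5,6,7,8}→2  {3,4,5,6,7,8}→2
  7 left: {2,3,4,5,6,7,8}→4
  placing 0:r first → 4 extensions

4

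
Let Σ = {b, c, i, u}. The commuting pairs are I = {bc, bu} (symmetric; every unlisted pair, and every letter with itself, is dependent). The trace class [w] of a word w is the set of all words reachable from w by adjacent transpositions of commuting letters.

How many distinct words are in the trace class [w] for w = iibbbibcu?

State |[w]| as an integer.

#0=i has no predecessor
#1=i depends on [0:i]
#2=b depends on [1:i]
#3=b depends on [2:b]
#4=b depends on [3:b]
#5=i depends on [4:b]
#6=b depends on [5:i]
#7=c depends on [5:i]
#8=u depends on [7:c]
sources: [0:i]
N(rest) = Σ N(rest − s) over sources s of rest; N(one piece) = 1:
  size 1 → [6]=1  [8]=1
  size 2 → [6,8]=2  [7,8]=1
  size 3 → [6,7,8]=3
  size 4 → [5,6,7,8]=3
  size 5 → [4,5,6,7,8]=3
  size 6 → [3,4,5,6,7,8]=3
  size 7 → [2,3,4,5,6,7,8]=3
  first=0(i) contributes 3

3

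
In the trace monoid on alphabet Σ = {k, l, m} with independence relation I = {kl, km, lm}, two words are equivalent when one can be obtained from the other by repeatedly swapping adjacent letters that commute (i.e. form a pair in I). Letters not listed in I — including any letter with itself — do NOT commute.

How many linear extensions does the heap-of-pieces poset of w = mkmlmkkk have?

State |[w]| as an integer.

280

piece 0:m — minimal
piece 1:k — minimal
piece 2:m rests on {0:m}
piece 3:l — minimal
piece 4:m rests on {2:m}
piece 5:k rests on {1:k}
piece 6:k rests on {5:k}
piece 7:k rests on {6:k}
minimal pieces: {0:m, 1:k, 3:l}
ways to finish when only these pieces remain (= sum over removing one remaining piece with nothing left below it):
  1 left: {3}→1  {4}→1  {7}→1
  2 left: {2,4}→1  {3,4}→2  {3,7}→2  {4,7}→2  {6,7}→1
  3 left: {0,2,4}→1  {2,3,4}→3  {2,4,7}→3  {3,4,7}→6  {3,6,7}→3  {4,6,7}→3  {5,6,7}→1
  4 left: {0,2,3,4}→4  {0,2,4,7}→4  {1,5,6,7}→1  {2,3,4,7}→12  {2,4,6,7}→6  {3,4,6,7}→12  {3,5,6,7}→4  {4,5,6,7}→4
  5 left: {0,2,3,4,7}→20  {0,2,4,6,7}→10  {1,3,5,6,7}→5  {1,4,5,6,7}→5  {2,3,4,6,7}→30  {2,4,5,6,7}→10  {3,4,5,6,7}→20
  6 left: {0,2,3,4,6,7}→60  {0,2,4,5,6,7}→20  {1,2,4,5,6,7}→15  {1,3,4,5,6,7}→30  {2,3,4,5,6,7}→60
  placing 0:m first → 105 extensions
  placing 1:k first → 140 extensions
  placing 3:l first → 35 extensions
total linear extensions = 280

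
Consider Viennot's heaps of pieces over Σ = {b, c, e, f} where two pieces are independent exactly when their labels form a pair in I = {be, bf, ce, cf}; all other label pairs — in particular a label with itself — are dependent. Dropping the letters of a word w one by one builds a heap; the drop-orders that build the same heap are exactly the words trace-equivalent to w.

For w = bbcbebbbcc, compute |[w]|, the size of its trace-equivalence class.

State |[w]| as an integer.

10

0(b) covers ∅
1(b) covers 0:b
2(c) covers 1:b
3(b) covers 2:c
4(e) covers ∅
5(b) covers 3:b
6(b) covers 5:b
7(b) covers 6:b
8(c) covers 7:b
9(c) covers 8:c
floor of heap: 0:b, 4:e
completions by unplaced set U, small U first (add the entries for U minus each lowest piece of U):
  |U|=1: {4}:1  {9}:1
  |U|=2: {4,9}:2  {8,9}:1
  |U|=3: {4,8,9}:3  {7,8,9}:1
  |U|=4: {4,7,8,9}:4  {6,7,8,9}:1
  |U|=5: {4,6,7,8,9}:5  {5,6,7,8,9}:1
  |U|=6: {3,5,6,7,8,9}:1  {4,5,6,7,8,9}:6
  |U|=7: {2,3,5,6,7,8,9}:1  {3,4,5,6,7,8,9}:7
  |U|=8: {1,2,3,5,6,7,8,9}:1  {2,3,4,5,6,7,8,9}:8
  start at 0(b): 9
  start at 4(e): 1
sum over floor = 10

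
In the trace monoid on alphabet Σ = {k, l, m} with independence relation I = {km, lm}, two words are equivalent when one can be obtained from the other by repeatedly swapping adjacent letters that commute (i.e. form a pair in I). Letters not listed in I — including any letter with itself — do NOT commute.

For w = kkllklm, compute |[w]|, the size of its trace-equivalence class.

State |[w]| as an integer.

drop 0:k onto floor
drop 1:k onto {0:k}
drop 2:l onto {1:k}
drop 3:l onto {2:l}
drop 4:k onto {3:l}
drop 5:l onto {4:k}
drop 6:m onto floor
ground layer = {0:k, 6:m}
drop-orders for the pieces not yet dropped (sum over which currently-grounded one goes next):
  1 to go: {5} 1  {6} 1
  2 to go: {4,5} 1  {5,6} 2
  3 to go: {3,4,5} 1  {4,5,6} 3
  4 to go: {2,3,4,5} 1  {3,4,5,6} 4
  5 to go: {1,2,3,4,5} 1  {2,3,4,5,6} 5
  if 0:k drops first: 6 orders
  if 6:m drops first: 1 orders
heap linearizations: 7

7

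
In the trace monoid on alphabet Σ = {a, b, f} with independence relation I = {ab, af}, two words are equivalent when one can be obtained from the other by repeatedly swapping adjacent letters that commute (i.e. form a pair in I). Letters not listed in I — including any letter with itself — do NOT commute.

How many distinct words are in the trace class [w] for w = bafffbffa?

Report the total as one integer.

drop 0:b onto floor
drop 1:a onto floor
drop 2:f onto {0:b}
drop 3:f onto {2:f}
drop 4:f onto {3:f}
drop 5:b onto {4:f}
drop 6:f onto {5:b}
drop 7:f onto {6:f}
drop 8:a onto {1:a}
ground layer = {0:b, 1:a}
drop-orders for the pieces not yet dropped (sum over which currently-grounded one goes next):
  1 to go: {7} 1  {8} 1
  2 to go: {1,8} 1  {6,7} 1  {7,8} 2
  3 to go: {1,7,8} 3  {5,6,7} 1  {6,7,8} 3
  4 to go: {1,6,7,8} 6  {4,5,6,7} 1  {5,6,7,8} 4
  5 to go: {1,5,6,7,8} 10  {3,4,5,6,7} 1  {4,5,6,7,8} 5
  6 to go: {1,4,5,6,7,8} 15  {2,3,4,5,6,7} 1  {3,4,5,6,7,8} 6
  7 to go: {0,2,3,4,5,6,7} 1  {1,3,4,5,6,7,8} 21  {2,3,4,5,6,7,8} 7
  if 0:b drops first: 28 orders
  if 1:a drops first: 8 orders
heap linearizations: 36

36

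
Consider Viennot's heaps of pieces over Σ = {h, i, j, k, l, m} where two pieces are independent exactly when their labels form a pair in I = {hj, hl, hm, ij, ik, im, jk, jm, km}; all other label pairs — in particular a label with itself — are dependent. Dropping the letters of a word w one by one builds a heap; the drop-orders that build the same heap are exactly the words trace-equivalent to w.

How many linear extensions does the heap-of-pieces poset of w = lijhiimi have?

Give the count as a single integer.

#0=l has no predecessor
#1=i depends on [0:l]
#2=j depends on [0:l]
#3=h depends on [1:i]
#4=i depends on [3:h]
#5=i depends on [4:i]
#6=m depends on [0:l]
#7=i depends on [5:i]
sources: [0:l]
N(rest) = Σ N(rest − s) over sources s of rest; N(one piece) = 1:
  size 1 → [2]=1  [6]=1  [7]=1
  size 2 → [2,6]=2  [2,7]=2  [5,7]=1  [6,7]=2
  size 3 → [2,5,7]=3  [2,6,7]=6  [4,5,7]=1  [5,6,7]=3
  size 4 → [2,4,5,7]=4  [2,5,6,7]=12  [3,4,5,7]=1  [4,5,6,7]=4
  size 5 → [1,3,4,5,7]=1  [2,3,4,5,7]=5  [2,4,5,6,7]=20  [3,4,5,6,7]=5
  size 6 → [1,2,3,4,5,7]=6  [1,3,4,5,6,7]=6  [2,3,4,5,6,7]=30
  first=0(l) contributes 42

42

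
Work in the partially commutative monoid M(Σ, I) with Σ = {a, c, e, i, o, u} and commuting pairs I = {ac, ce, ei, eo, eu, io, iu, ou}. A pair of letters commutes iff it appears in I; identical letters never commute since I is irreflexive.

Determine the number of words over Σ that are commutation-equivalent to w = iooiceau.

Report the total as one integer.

66

piece 0:i — minimal
piece 1:o — minimal
piece 2:o rests on {1:o}
piece 3:i rests on {0:i}
piece 4:c rests on {2:o, 3:i}
piece 5:e — minimal
piece 6:a rests on {2:o, 3:i, 5:e}
piece 7:u rests on {4:c, 6:a}
minimal pieces: {0:i, 1:o, 5:e}
ways to finish when only these pieces remain (= sum over removing one remaining piece with nothing left below it):
  1 left: {7}→1
  2 left: {4,7}→1  {6,7}→1
  3 left: {4,6,7}→2  {5,6,7}→1
  4 left: {2,4,6,7}→2  {3,4,6,7}→2  {4,5,6,7}→3
  5 left: {0,3,4,6,7}→2  {1,2,4,6,7}→2  {2,3,4,6,7}→4  {2,4,5,6,7}→5  {3,4,5,6,7}→5
  6 left: {0,2,3,4,6,7}→6  {0,3,4,5,6,7}→7  {1,2,3,4,6,7}→6  {1,2,4,5,6,7}→7  {2,3,4,5,6,7}→14
  placing 0:i first → 27 extensions
  placing 1:o first → 27 extensions
  placing 5:e first → 12 extensions
total linear extensions = 66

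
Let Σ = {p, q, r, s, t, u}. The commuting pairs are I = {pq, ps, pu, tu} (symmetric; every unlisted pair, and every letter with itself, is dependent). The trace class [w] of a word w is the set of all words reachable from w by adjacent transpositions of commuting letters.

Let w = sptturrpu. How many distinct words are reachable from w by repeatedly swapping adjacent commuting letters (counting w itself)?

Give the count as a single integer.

0(s) covers ∅
1(p) covers ∅
2(t) covers 0:s, 1:p
3(t) covers 2:t
4(u) covers 0:s
5(r) covers 3:t, 4:u
6(r) covers 5:r
7(p) covers 6:r
8(u) covers 6:r
floor of heap: 0:s, 1:p
completions by unplaced set U, small U first (add the entries for U minus each lowest piece of U):
  |U|=1: {7}:1  {8}:1
  |U|=2: {7,8}:2
  |U|=3: {6,7,8}:2
  |U|=4: {5,6,7,8}:2
  |U|=5: {3,5,6,7,8}:2  {4,5,6,7,8}:2
  |U|=6: {2,3,5,6,7,8}:2  {3,4,5,6,7,8}:4
  |U|=7: {1,2,3,5,6,7,8}:2  {2,3,4,5,6,7,8}:6
  start at 0(s): 8
  start at 1(p): 6
sum over floor = 14

14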